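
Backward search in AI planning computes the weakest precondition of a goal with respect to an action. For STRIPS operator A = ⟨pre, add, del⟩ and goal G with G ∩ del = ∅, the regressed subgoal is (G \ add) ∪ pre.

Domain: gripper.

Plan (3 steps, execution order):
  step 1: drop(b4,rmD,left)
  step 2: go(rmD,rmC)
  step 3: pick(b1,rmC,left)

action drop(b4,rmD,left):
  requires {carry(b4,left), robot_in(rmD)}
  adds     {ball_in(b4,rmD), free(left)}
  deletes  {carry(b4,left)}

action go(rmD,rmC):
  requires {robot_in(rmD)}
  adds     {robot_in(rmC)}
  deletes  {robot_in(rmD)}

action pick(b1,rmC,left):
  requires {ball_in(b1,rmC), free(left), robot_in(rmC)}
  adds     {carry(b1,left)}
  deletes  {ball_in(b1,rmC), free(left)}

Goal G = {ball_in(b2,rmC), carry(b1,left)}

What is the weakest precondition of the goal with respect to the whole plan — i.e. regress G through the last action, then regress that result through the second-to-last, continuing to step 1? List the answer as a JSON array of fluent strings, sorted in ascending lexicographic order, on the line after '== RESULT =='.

Regress step by step:
  through step 3 (pick(b1,rmC,left)): drop {carry(b1,left)}, keep {ball_in(b2,rmC)}, require {ball_in(b1,rmC), free(left), robot_in(rmC)}
    → {ball_in(b1,rmC), ball_in(b2,rmC), free(left), robot_in(rmC)}
  through step 2 (go(rmD,rmC)): drop {robot_in(rmC)}, keep {ball_in(b1,rmC), ball_in(b2,rmC), free(left)}, require {robot_in(rmD)}
    → {ball_in(b1,rmC), ball_in(b2,rmC), free(left), robot_in(rmD)}
  through step 1 (drop(b4,rmD,left)): drop {free(left)}, keep {ball_in(b1,rmC), ball_in(b2,rmC), robot_in(rmD)}, require {carry(b4,left), robot_in(rmD)}
    → {ball_in(b1,rmC), ball_in(b2,rmC), carry(b4,left), robot_in(rmD)}

== RESULT ==
["ball_in(b1,rmC)", "ball_in(b2,rmC)", "carry(b4,left)", "robot_in(rmD)"]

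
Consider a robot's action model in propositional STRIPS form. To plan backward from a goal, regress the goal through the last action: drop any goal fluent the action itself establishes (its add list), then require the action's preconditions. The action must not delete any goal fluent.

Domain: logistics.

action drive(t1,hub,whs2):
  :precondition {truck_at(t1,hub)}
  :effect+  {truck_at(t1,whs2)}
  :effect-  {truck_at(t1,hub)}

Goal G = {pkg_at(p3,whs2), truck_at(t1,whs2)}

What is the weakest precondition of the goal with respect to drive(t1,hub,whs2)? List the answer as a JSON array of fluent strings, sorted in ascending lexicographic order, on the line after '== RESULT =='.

Compute (G \ add) ∪ pre:
  G ∩ del = {}  (empty — regression defined)
  G \ add = {pkg_at(p3,whs2), truck_at(t1,whs2)} \ {truck_at(t1,whs2)} = {pkg_at(p3,whs2)}
  ∪ pre   = {pkg_at(p3,whs2)} ∪ {truck_at(t1,hub)}
          = {pkg_at(p3,whs2), truck_at(t1,hub)}

== RESULT ==
["pkg_at(p3,whs2)", "truck_at(t1,hub)"]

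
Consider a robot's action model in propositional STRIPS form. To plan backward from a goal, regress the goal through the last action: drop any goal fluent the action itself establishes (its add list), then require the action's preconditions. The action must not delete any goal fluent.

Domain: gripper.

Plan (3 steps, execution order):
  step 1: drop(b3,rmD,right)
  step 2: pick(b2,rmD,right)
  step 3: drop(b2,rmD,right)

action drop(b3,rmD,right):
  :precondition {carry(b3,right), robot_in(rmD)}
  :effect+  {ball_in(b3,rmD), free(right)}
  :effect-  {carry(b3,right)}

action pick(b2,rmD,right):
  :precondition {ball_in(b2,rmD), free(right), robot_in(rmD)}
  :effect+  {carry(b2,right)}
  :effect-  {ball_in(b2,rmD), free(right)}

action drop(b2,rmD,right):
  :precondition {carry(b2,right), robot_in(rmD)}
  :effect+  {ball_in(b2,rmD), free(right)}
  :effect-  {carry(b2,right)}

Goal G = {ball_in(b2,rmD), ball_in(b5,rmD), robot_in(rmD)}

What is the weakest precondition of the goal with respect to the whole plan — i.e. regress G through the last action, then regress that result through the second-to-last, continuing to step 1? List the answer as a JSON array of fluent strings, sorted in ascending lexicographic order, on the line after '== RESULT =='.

Work backward from the goal:
  through step 3 (drop(b2,rmD,right)): drop {ball_in(b2,rmD)}, keep {ball_in(b5,rmD), robot_in(rmD)}, require {carry(b2,right), robot_in(rmD)}
    → {ball_in(b5,rmD), carry(b2,right), robot_in(rmD)}
  through step 2 (pick(b2,rmD,right)): drop {carry(b2,right)}, keep {ball_in(b5,rmD), robot_in(rmD)}, require {ball_in(b2,rmD), free(right), robot_in(rmD)}
    → {ball_in(b2,rmD), ball_in(b5,rmD), free(right), robot_in(rmD)}
  through step 1 (drop(b3,rmD,right)): drop {free(right)}, keep {ball_in(b2,rmD), ball_in(b5,rmD), robot_in(rmD)}, require {carry(b3,right), robot_in(rmD)}
    → {ball_in(b2,rmD), ball_in(b5,rmD), carry(b3,right), robot_in(rmD)}

== RESULT ==
["ball_in(b2,rmD)", "ball_in(b5,rmD)", "carry(b3,right)", "robot_in(rmD)"]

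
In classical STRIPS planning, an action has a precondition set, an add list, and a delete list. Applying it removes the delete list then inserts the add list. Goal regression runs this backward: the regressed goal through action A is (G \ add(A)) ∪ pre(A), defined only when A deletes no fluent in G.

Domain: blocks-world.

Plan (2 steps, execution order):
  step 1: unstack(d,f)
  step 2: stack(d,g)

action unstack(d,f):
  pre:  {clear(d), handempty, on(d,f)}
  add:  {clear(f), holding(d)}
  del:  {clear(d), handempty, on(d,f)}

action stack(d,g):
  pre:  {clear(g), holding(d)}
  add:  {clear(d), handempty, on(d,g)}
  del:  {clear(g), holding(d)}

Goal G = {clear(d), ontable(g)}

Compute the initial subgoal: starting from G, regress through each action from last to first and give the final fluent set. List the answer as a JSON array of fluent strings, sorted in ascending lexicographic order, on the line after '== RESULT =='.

Regress step by step:
  through step 2 (stack(d,g)): drop {clear(d)}, keep {ontable(g)}, require {clear(g), holding(d)}
    → {clear(g), holding(d), ontable(g)}
  through step 1 (unstack(d,f)): drop {holding(d)}, keep {clear(g), ontable(g)}, require {clear(d), handempty, on(d,f)}
    → {clear(d), clear(g), handempty, on(d,f), ontable(g)}

== RESULT ==
["clear(d)", "clear(g)", "handempty", "on(d,f)", "ontable(g)"]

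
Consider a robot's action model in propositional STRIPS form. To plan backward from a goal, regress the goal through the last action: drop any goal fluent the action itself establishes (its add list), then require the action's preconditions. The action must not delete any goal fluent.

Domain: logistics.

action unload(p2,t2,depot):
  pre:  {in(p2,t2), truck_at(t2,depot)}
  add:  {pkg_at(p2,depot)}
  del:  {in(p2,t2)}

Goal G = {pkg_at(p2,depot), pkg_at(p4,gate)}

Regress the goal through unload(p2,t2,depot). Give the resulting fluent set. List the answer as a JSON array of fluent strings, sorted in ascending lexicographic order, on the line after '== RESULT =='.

Regress:
  G ∩ del = {}  (empty — regression defined)
  G \ add = {pkg_at(p2,depot), pkg_at(p4,gate)} \ {pkg_at(p2,depot)} = {pkg_at(p4,gate)}
  ∪ pre   = {pkg_at(p4,gate)} ∪ {in(p2,t2), truck_at(t2,depot)}
          = {in(p2,t2), pkg_at(p4,gate), truck_at(t2,depot)}

== RESULT ==
["in(p2,t2)", "pkg_at(p4,gate)", "truck_at(t2,depot)"]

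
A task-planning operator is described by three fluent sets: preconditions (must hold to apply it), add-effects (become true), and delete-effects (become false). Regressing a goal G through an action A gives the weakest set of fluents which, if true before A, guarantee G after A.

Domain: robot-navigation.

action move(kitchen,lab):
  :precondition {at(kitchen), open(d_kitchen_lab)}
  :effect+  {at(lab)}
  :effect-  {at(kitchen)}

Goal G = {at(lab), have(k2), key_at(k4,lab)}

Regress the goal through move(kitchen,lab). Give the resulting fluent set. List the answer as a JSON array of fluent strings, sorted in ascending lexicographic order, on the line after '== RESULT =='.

Compute (G \ add) ∪ pre:
  G ∩ del = {}  (empty — regression defined)
  G \ add = {at(lab), have(k2), key_at(k4,lab)} \ {at(lab)} = {have(k2), key_at(k4,lab)}
  ∪ pre   = {have(k2), key_at(k4,lab)} ∪ {at(kitchen), open(d_kitchen_lab)}
          = {at(kitchen), have(k2), key_at(k4,lab), open(d_kitchen_lab)}

== RESULT ==
["at(kitchen)", "have(k2)", "key_at(k4,lab)", "open(d_kitchen_lab)"]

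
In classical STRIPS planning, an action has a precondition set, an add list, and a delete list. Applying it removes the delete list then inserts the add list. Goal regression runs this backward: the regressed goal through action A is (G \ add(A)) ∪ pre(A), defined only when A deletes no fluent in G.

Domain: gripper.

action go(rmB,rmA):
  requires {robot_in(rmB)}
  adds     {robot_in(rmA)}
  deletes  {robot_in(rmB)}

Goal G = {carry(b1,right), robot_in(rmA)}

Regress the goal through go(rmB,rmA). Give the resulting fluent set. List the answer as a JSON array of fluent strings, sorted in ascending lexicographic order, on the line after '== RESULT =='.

Compute (G \ add) ∪ pre:
  G ∩ del = {}  (empty — regression defined)
  G \ add = {carry(b1,right), robot_in(rmA)} \ {robot_in(rmA)} = {carry(b1,right)}
  ∪ pre   = {carry(b1,right)} ∪ {robot_in(rmB)}
          = {carry(b1,right), robot_in(rmB)}

== RESULT ==
["carry(b1,right)", "robot_in(rmB)"]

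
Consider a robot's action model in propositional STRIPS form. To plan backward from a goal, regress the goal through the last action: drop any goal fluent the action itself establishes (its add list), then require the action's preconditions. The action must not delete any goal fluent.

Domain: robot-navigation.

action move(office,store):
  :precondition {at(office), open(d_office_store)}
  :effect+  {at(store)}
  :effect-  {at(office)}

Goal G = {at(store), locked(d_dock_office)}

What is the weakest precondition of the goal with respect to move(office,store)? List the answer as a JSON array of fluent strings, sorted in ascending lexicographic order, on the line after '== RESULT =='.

Regress:
  G ∩ del = {}  (empty — regression defined)
  G \ add = {at(store), locked(d_dock_office)} \ {at(store)} = {locked(d_dock_office)}
  ∪ pre   = {locked(d_dock_office)} ∪ {at(office), open(d_office_store)}
          = {at(office), locked(d_dock_office), open(d_office_store)}

== RESULT ==
["at(office)", "locked(d_dock_office)", "open(d_office_store)"]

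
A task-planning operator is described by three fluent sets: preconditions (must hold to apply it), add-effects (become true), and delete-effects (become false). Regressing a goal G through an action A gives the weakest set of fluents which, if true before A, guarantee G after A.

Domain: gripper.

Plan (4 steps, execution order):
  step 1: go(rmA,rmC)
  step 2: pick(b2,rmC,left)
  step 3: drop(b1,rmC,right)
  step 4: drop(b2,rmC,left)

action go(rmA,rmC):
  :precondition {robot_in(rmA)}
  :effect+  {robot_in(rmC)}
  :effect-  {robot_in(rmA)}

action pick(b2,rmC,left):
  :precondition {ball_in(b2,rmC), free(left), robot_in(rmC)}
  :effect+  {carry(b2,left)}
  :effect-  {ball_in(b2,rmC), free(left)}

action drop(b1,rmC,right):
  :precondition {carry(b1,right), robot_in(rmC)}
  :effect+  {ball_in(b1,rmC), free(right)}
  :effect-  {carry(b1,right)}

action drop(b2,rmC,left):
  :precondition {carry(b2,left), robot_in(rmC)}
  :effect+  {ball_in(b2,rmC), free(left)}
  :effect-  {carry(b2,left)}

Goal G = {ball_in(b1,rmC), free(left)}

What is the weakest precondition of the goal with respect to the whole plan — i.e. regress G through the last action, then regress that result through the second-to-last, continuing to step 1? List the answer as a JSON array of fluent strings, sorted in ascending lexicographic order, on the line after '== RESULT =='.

Regress step by step:
  through step 4 (drop(b2,rmC,left)): drop {free(left)}, keep {ball_in(b1,rmC)}, require {carry(b2,left), robot_in(rmC)}
    → {ball_in(b1,rmC), carry(b2,left), robot_in(rmC)}
  through step 3 (drop(b1,rmC,right)): drop {ball_in(b1,rmC)}, keep {carry(b2,left), robot_in(rmC)}, require {carry(b1,right), robot_in(rmC)}
    → {carry(b1,right), carry(b2,left), robot_in(rmC)}
  through step 2 (pick(b2,rmC,left)): drop {carry(b2,left)}, keep {carry(b1,right), robot_in(rmC)}, require {ball_in(b2,rmC), free(left), robot_in(rmC)}
    → {ball_in(b2,rmC), carry(b1,right), free(left), robot_in(rmC)}
  through step 1 (go(rmA,rmC)): drop {robot_in(rmC)}, keep {ball_in(b2,rmC), carry(b1,right), free(left)}, require {robot_in(rmA)}
    → {ball_in(b2,rmC), carry(b1,right), free(left), robot_in(rmA)}

== RESULT ==
["ball_in(b2,rmC)", "carry(b1,right)", "free(left)", "robot_in(rmA)"]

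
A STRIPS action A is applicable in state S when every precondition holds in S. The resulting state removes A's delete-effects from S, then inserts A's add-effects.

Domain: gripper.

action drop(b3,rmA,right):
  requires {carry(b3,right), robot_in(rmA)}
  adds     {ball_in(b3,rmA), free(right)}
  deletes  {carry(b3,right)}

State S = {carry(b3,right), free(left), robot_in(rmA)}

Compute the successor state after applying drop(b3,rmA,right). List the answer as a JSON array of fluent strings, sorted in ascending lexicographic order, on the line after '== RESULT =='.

Compute (S \ del) ∪ add:
  pre ⊆ S: {carry(b3,right), robot_in(rmA)} ⊆ S  — applicable
  S \ del = {free(left), robot_in(rmA)}
  ∪ add   = {ball_in(b3,rmA), free(left), free(right), robot_in(rmA)}

== RESULT ==
["ball_in(b3,rmA)", "free(left)", "free(right)", "robot_in(rmA)"]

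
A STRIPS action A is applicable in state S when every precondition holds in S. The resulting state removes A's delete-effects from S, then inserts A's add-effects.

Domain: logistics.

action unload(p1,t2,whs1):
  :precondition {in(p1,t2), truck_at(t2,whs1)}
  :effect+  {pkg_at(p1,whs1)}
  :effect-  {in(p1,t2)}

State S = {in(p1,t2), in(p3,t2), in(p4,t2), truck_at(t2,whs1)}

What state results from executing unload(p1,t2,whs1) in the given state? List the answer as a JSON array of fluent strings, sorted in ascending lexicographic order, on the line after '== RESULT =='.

Progress:
  pre ⊆ S: {in(p1,t2), truck_at(t2,whs1)} ⊆ S  — applicable
  S \ del = {in(p3,t2), in(p4,t2), truck_at(t2,whs1)}
  ∪ add   = {in(p3,t2), in(p4,t2), pkg_at(p1,whs1), truck_at(t2,whs1)}

== RESULT ==
["in(p3,t2)", "in(p4,t2)", "pkg_at(p1,whs1)", "truck_at(t2,whs1)"]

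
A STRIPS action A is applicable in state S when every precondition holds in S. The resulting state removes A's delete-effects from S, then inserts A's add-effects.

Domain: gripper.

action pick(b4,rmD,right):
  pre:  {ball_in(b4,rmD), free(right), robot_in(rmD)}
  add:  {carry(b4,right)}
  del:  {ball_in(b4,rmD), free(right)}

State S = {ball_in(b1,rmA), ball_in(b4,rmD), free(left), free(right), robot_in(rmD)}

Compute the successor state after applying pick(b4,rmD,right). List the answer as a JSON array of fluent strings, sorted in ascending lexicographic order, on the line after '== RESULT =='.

Progress:
  pre ⊆ S: {ball_in(b4,rmD), free(right), robot_in(rmD)} ⊆ S  — applicable
  S \ del = {ball_in(b1,rmA), free(left), robot_in(rmD)}
  ∪ add   = {ball_in(b1,rmA), carry(b4,right), free(left), robot_in(rmD)}

== RESULT ==
["ball_in(b1,rmA)", "carry(b4,right)", "free(left)", "robot_in(rmD)"]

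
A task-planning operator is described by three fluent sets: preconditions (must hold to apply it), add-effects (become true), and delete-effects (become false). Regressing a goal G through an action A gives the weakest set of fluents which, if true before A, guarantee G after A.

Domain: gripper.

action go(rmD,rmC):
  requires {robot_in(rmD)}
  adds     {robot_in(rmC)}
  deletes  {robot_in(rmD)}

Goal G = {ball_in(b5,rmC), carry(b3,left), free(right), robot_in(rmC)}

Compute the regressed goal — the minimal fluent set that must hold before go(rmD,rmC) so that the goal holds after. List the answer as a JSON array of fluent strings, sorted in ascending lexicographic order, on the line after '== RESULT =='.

Compute (G \ add) ∪ pre:
  G ∩ del = {}  (empty — regression defined)
  G \ add = {ball_in(b5,rmC), carry(b3,left), free(right), robot_in(rmC)} \ {robot_in(rmC)} = {ball_in(b5,rmC), carry(b3,left), free(right)}
  ∪ pre   = {ball_in(b5,rmC), carry(b3,left), free(right)} ∪ {robot_in(rmD)}
          = {ball_in(b5,rmC), carry(b3,left), free(right), robot_in(rmD)}

== RESULT ==
["ball_in(b5,rmC)", "carry(b3,left)", "free(right)", "robot_in(rmD)"]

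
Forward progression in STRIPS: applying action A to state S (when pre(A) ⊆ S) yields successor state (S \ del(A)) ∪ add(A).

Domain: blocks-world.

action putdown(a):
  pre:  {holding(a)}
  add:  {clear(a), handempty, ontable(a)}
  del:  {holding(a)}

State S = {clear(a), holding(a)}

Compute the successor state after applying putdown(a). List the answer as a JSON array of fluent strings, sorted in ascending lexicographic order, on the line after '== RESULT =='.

Progress:
  pre ⊆ S: {holding(a)} ⊆ S  — applicable
  S \ del = {clear(a)}
  ∪ add   = {clear(a), handempty, ontable(a)}

== RESULT ==
["clear(a)", "handempty", "ontable(a)"]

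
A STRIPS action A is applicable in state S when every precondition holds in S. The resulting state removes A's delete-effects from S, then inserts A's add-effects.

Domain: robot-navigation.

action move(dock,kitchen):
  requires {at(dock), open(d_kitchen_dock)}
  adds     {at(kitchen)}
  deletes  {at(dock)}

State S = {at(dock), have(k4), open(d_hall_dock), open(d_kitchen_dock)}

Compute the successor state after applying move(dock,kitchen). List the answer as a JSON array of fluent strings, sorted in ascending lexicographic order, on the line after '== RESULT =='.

Compute (S \ del) ∪ add:
  pre ⊆ S: {at(dock), open(d_kitchen_dock)} ⊆ S  — applicable
  S \ del = {have(k4), open(d_hall_dock), open(d_kitchen_dock)}
  ∪ add   = {at(kitchen), have(k4), open(d_hall_dock), open(d_kitchen_dock)}

== RESULT ==
["at(kitchen)", "have(k4)", "open(d_hall_dock)", "open(d_kitchen_dock)"]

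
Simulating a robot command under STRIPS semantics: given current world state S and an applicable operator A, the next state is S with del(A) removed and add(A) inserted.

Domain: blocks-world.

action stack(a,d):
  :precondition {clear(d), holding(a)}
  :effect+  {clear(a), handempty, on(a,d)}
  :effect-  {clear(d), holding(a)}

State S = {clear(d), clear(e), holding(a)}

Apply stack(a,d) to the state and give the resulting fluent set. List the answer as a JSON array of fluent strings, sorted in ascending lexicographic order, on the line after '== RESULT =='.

Compute (S \ del) ∪ add:
  pre ⊆ S: {clear(d), holding(a)} ⊆ S  — applicable
  S \ del = {clear(e)}
  ∪ add   = {clear(a), clear(e), handempty, on(a,d)}

== RESULT ==
["clear(a)", "clear(e)", "handempty", "on(a,d)"]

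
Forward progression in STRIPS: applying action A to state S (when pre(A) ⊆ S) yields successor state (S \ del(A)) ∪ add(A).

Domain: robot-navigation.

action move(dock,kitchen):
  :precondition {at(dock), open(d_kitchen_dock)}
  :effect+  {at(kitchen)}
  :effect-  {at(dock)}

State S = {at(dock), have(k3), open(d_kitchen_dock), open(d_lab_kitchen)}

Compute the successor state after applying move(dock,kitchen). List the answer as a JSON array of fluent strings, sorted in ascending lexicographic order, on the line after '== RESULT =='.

Progress:
  pre ⊆ S: {at(dock), open(d_kitchen_dock)} ⊆ S  — applicable
  S \ del = {have(k3), open(d_kitchen_dock), open(d_lab_kitchen)}
  ∪ add   = {at(kitchen), have(k3), open(d_kitchen_dock), open(d_lab_kitchen)}

== RESULT ==
["at(kitchen)", "have(k3)", "open(d_kitchen_dock)", "open(d_lab_kitchen)"]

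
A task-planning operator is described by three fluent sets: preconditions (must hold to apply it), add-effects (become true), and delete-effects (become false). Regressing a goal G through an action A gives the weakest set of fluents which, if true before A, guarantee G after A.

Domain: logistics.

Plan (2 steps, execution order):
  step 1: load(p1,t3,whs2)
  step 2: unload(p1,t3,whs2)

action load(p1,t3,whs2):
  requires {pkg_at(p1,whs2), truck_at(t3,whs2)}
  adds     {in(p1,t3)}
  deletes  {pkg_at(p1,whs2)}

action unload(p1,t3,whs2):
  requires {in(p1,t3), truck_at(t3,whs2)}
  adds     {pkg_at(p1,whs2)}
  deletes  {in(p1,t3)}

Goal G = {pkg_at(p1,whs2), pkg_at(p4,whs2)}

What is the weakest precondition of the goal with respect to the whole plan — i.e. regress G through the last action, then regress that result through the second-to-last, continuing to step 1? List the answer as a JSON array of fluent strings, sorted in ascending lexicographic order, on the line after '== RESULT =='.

Regress step by step:
  through step 2 (unload(p1,t3,whs2)): drop {pkg_at(p1,whs2)}, keep {pkg_at(p4,whs2)}, require {in(p1,t3), truck_at(t3,whs2)}
    → {in(p1,t3), pkg_at(p4,whs2), truck_at(t3,whs2)}
  through step 1 (load(p1,t3,whs2)): drop {in(p1,t3)}, keep {pkg_at(p4,whs2), truck_at(t3,whs2)}, require {pkg_at(p1,whs2), truck_at(t3,whs2)}
    → {pkg_at(p1,whs2), pkg_at(p4,whs2), truck_at(t3,whs2)}

== RESULT ==
["pkg_at(p1,whs2)", "pkg_at(p4,whs2)", "truck_at(t3,whs2)"]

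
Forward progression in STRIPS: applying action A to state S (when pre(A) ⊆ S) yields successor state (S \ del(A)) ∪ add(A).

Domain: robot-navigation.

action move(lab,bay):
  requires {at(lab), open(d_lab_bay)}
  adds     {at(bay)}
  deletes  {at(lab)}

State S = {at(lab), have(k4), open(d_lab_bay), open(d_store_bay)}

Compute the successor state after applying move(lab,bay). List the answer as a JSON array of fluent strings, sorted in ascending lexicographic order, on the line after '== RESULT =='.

Progress:
  pre ⊆ S: {at(lab), open(d_lab_bay)} ⊆ S  — applicable
  S \ del = {have(k4), open(d_lab_bay), open(d_store_bay)}
  ∪ add   = {at(bay), have(k4), open(d_lab_bay), open(d_store_bay)}

== RESULT ==
["at(bay)", "have(k4)", "open(d_lab_bay)", "open(d_store_bay)"]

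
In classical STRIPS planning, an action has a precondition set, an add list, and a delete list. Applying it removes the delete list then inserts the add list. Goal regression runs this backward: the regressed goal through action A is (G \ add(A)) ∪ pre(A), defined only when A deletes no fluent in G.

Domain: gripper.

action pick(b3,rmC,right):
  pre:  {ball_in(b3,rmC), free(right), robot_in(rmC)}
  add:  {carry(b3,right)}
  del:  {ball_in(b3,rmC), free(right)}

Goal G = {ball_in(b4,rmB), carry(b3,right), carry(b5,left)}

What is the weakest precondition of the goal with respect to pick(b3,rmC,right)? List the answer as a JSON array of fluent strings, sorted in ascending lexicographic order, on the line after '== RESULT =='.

Regress:
  G ∩ del = {}  (empty — regression defined)
  G \ add = {ball_in(b4,rmB), carry(b3,right), carry(b5,left)} \ {carry(b3,right)} = {ball_in(b4,rmB), carry(b5,left)}
  ∪ pre   = {ball_in(b4,rmB), carry(b5,left)} ∪ {ball_in(b3,rmC), free(right), robot_in(rmC)}
          = {ball_in(b3,rmC), ball_in(b4,rmB), carry(b5,left), free(right), robot_in(rmC)}

== RESULT ==
["ball_in(b3,rmC)", "ball_in(b4,rmB)", "carry(b5,left)", "free(right)", "robot_in(rmC)"]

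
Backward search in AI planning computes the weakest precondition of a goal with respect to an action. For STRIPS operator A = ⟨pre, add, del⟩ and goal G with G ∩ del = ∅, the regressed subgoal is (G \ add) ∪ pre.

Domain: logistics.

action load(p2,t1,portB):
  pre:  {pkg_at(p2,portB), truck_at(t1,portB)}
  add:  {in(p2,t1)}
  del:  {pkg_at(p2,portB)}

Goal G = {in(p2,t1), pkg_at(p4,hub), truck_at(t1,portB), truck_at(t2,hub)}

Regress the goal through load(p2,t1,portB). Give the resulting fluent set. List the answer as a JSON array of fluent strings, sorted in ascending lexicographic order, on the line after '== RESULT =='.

Regress:
  G ∩ del = {}  (empty — regression defined)
  G \ add = {in(p2,t1), pkg_at(p4,hub), truck_at(t1,portB), truck_at(t2,hub)} \ {in(p2,t1)} = {pkg_at(p4,hub), truck_at(t1,portB), truck_at(t2,hub)}
  ∪ pre   = {pkg_at(p4,hub), truck_at(t1,portB), truck_at(t2,hub)} ∪ {pkg_at(p2,portB), truck_at(t1,portB)}
          = {pkg_at(p2,portB), pkg_at(p4,hub), truck_at(t1,portB), truck_at(t2,hub)}

== RESULT ==
["pkg_at(p2,portB)", "pkg_at(p4,hub)", "truck_at(t1,portB)", "truck_at(t2,hub)"]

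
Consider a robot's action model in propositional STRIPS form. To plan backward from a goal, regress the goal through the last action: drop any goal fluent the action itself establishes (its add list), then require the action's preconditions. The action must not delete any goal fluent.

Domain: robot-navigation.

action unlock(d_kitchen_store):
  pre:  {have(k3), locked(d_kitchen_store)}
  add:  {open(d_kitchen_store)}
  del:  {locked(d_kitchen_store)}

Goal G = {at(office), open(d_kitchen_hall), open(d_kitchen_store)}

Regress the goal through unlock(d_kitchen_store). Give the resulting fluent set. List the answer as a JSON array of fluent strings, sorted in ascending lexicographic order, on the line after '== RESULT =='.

Compute (G \ add) ∪ pre:
  G ∩ del = {}  (empty — regression defined)
  G \ add = {at(office), open(d_kitchen_hall), open(d_kitchen_store)} \ {open(d_kitchen_store)} = {at(office), open(d_kitchen_hall)}
  ∪ pre   = {at(office), open(d_kitchen_hall)} ∪ {have(k3), locked(d_kitchen_store)}
          = {at(office), have(k3), locked(d_kitchen_store), open(d_kitchen_hall)}

== RESULT ==
["at(office)", "have(k3)", "locked(d_kitchen_store)", "open(d_kitchen_hall)"]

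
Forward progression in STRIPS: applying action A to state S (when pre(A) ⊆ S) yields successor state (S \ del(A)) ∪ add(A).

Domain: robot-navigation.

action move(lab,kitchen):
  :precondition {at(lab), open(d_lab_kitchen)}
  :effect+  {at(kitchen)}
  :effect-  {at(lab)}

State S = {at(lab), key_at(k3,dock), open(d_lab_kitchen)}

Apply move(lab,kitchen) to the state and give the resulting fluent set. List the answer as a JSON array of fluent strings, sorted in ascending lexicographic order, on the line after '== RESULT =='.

Compute (S \ del) ∪ add:
  pre ⊆ S: {at(lab), open(d_lab_kitchen)} ⊆ S  — applicable
  S \ del = {key_at(k3,dock), open(d_lab_kitchen)}
  ∪ add   = {at(kitchen), key_at(k3,dock), open(d_lab_kitchen)}

== RESULT ==
["at(kitchen)", "key_at(k3,dock)", "open(d_lab_kitchen)"]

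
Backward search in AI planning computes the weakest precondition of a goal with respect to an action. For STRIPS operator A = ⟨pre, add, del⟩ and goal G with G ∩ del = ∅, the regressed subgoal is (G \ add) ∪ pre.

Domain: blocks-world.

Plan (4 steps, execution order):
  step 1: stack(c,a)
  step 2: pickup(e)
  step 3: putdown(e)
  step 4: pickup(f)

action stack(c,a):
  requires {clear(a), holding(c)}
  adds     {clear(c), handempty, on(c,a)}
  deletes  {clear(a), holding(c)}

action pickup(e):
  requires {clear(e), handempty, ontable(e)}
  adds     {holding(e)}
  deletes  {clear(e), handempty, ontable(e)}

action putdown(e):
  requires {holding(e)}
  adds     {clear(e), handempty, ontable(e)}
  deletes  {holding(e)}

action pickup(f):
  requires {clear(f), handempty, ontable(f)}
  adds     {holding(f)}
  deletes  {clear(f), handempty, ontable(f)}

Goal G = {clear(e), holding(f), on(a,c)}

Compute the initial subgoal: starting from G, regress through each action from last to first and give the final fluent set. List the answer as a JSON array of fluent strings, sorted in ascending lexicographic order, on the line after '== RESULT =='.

Regress step by step:
  through step 4 (pickup(f)): drop {holding(f)}, keep {clear(e), on(a,c)}, require {clear(f), handempty, ontable(f)}
    → {clear(e), clear(f), handempty, on(a,c), ontable(f)}
  through step 3 (putdown(e)): drop {clear(e), handempty}, keep {clear(f), on(a,c), ontable(f)}, require {holding(e)}
    → {clear(f), holding(e), on(a,c), ontable(f)}
  through step 2 (pickup(e)): drop {holding(e)}, keep {clear(f), on(a,c), ontable(f)}, require {clear(e), handempty, ontable(e)}
    → {clear(e), clear(f), handempty, on(a,c), ontable(e), ontable(f)}
  through step 1 (stack(c,a)): drop {handempty}, keep {clear(e), clear(f), on(a,c), ontable(e), ontable(f)}, require {clear(a), holding(c)}
    → {clear(a), clear(e), clear(f), holding(c), on(a,c), ontable(e), ontable(f)}

== RESULT ==
["clear(a)", "clear(e)", "clear(f)", "holding(c)", "on(a,c)", "ontable(e)", "ontable(f)"]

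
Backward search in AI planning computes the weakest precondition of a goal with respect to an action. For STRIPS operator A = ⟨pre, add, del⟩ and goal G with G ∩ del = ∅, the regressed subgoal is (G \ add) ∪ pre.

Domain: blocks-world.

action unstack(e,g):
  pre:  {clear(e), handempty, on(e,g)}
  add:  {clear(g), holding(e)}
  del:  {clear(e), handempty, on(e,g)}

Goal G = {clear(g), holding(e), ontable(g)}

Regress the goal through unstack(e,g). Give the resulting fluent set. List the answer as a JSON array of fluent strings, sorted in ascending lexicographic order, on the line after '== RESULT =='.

Compute (G \ add) ∪ pre:
  G ∩ del = {}  (empty — regression defined)
  G \ add = {clear(g), holding(e), ontable(g)} \ {clear(g), holding(e)} = {ontable(g)}
  ∪ pre   = {ontable(g)} ∪ {clear(e), handempty, on(e,g)}
          = {clear(e), handempty, on(e,g), ontable(g)}

== RESULT ==
["clear(e)", "handempty", "on(e,g)", "ontable(g)"]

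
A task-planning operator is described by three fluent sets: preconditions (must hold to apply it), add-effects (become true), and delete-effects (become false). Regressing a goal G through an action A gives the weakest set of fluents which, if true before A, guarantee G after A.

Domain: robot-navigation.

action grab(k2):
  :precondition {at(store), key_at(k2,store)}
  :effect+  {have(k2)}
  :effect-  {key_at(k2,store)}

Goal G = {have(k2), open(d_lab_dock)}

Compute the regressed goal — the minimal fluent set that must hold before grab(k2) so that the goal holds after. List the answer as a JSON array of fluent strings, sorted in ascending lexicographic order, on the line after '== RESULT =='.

Compute (G \ add) ∪ pre:
  G ∩ del = {}  (empty — regression defined)
  G \ add = {have(k2), open(d_lab_dock)} \ {have(k2)} = {open(d_lab_dock)}
  ∪ pre   = {open(d_lab_dock)} ∪ {at(store), key_at(k2,store)}
          = {at(store), key_at(k2,store), open(d_lab_dock)}

== RESULT ==
["at(store)", "key_at(k2,store)", "open(d_lab_dock)"]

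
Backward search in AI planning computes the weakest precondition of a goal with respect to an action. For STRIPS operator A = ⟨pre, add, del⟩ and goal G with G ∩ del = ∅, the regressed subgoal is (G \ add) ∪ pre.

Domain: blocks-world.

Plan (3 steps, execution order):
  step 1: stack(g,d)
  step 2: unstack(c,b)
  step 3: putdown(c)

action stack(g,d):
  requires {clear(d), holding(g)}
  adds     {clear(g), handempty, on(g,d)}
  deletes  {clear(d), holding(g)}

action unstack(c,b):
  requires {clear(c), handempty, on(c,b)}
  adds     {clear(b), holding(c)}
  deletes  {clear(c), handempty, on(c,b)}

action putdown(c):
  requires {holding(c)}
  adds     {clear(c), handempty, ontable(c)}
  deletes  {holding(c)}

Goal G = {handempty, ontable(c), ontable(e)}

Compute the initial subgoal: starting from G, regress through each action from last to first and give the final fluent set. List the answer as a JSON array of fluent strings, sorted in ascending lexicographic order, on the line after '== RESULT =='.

Regress step by step:
  through step 3 (putdown(c)): drop {handempty, ontable(c)}, keep {ontable(e)}, require {holding(c)}
    → {holding(c), ontable(e)}
  through step 2 (unstack(c,b)): drop {holding(c)}, keep {ontable(e)}, require {clear(c), handempty, on(c,b)}
    → {clear(c), handempty, on(c,b), ontable(e)}
  through step 1 (stack(g,d)): drop {handempty}, keep {clear(c), on(c,b), ontable(e)}, require {clear(d), holding(g)}
    → {clear(c), clear(d), holding(g), on(c,b), ontable(e)}

== RESULT ==
["clear(c)", "clear(d)", "holding(g)", "on(c,b)", "ontable(e)"]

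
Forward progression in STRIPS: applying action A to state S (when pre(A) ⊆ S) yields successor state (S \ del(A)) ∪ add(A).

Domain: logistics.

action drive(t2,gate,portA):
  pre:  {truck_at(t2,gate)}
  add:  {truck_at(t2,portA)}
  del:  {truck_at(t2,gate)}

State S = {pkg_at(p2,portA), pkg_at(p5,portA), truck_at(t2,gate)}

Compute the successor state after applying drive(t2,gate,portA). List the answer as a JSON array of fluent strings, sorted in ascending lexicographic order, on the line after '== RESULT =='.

Progress:
  pre ⊆ S: {truck_at(t2,gate)} ⊆ S  — applicable
  S \ del = {pkg_at(p2,portA), pkg_at(p5,portA)}
  ∪ add   = {pkg_at(p2,portA), pkg_at(p5,portA), truck_at(t2,portA)}

== RESULT ==
["pkg_at(p2,portA)", "pkg_at(p5,portA)", "truck_at(t2,portA)"]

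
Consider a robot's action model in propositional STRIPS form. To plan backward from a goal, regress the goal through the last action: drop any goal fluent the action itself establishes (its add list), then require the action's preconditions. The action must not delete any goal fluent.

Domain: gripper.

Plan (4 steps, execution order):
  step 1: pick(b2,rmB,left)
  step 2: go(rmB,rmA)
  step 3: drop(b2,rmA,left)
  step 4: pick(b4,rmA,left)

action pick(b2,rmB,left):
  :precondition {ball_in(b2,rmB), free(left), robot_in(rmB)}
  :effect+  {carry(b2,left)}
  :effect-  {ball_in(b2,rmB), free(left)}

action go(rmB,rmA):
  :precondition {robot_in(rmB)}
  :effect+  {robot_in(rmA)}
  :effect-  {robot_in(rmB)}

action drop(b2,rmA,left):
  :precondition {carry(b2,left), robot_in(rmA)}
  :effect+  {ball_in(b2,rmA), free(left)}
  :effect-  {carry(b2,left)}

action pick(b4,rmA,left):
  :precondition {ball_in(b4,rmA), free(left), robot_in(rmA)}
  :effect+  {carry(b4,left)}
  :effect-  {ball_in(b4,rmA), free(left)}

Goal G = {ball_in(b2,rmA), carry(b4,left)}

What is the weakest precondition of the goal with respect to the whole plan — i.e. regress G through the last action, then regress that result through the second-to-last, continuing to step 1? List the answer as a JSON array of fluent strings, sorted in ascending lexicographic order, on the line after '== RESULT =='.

Work backward from the goal:
  through step 4 (pick(b4,rmA,left)): drop {carry(b4,left)}, keep {ball_in(b2,rmA)}, require {ball_in(b4,rmA), free(left), robot_in(rmA)}
    → {ball_in(b2,rmA), ball_in(b4,rmA), free(left), robot_in(rmA)}
  through step 3 (drop(b2,rmA,left)): drop {ball_in(b2,rmA), free(left)}, keep {ball_in(b4,rmA), robot_in(rmA)}, require {carry(b2,left), robot_in(rmA)}
    → {ball_in(b4,rmA), carry(b2,left), robot_in(rmA)}
  through step 2 (go(rmB,rmA)): drop {robot_in(rmA)}, keep {ball_in(b4,rmA), carry(b2,left)}, require {robot_in(rmB)}
    → {ball_in(b4,rmA), carry(b2,left), robot_in(rmB)}
  through step 1 (pick(b2,rmB,left)): drop {carry(b2,left)}, keep {ball_in(b4,rmA), robot_in(rmB)}, require {ball_in(b2,rmB), free(left), robot_in(rmB)}
    → {ball_in(b2,rmB), ball_in(b4,rmA), free(left), robot_in(rmB)}

== RESULT ==
["ball_in(b2,rmB)", "ball_in(b4,rmA)", "free(left)", "robot_in(rmB)"]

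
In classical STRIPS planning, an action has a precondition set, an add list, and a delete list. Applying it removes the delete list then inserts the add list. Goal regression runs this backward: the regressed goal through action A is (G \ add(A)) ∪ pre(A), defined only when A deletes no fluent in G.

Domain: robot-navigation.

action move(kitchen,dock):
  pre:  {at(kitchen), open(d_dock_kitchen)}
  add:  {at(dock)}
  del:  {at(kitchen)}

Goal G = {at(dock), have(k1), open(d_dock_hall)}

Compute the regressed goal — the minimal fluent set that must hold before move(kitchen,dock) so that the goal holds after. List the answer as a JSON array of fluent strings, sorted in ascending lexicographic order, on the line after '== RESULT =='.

Compute (G \ add) ∪ pre:
  G ∩ del = {}  (empty — regression defined)
  G \ add = {at(dock), have(k1), open(d_dock_hall)} \ {at(dock)} = {have(k1), open(d_dock_hall)}
  ∪ pre   = {have(k1), open(d_dock_hall)} ∪ {at(kitchen), open(d_dock_kitchen)}
          = {at(kitchen), have(k1), open(d_dock_hall), open(d_dock_kitchen)}

== RESULT ==
["at(kitchen)", "have(k1)", "open(d_dock_hall)", "open(d_dock_kitchen)"]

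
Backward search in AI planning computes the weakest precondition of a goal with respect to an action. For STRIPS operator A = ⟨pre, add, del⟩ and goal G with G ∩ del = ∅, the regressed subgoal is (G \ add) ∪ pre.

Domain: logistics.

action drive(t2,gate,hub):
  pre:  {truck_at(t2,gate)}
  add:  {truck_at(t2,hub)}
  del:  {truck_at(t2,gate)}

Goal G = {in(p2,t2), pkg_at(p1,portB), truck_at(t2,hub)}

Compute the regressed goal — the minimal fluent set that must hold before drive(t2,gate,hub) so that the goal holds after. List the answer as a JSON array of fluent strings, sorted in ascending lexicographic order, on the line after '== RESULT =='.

Regress:
  G ∩ del = {}  (empty — regression defined)
  G \ add = {in(p2,t2), pkg_at(p1,portB), truck_at(t2,hub)} \ {truck_at(t2,hub)} = {in(p2,t2), pkg_at(p1,portB)}
  ∪ pre   = {in(p2,t2), pkg_at(p1,portB)} ∪ {truck_at(t2,gate)}
          = {in(p2,t2), pkg_at(p1,portB), truck_at(t2,gate)}

== RESULT ==
["in(p2,t2)", "pkg_at(p1,portB)", "truck_at(t2,gate)"]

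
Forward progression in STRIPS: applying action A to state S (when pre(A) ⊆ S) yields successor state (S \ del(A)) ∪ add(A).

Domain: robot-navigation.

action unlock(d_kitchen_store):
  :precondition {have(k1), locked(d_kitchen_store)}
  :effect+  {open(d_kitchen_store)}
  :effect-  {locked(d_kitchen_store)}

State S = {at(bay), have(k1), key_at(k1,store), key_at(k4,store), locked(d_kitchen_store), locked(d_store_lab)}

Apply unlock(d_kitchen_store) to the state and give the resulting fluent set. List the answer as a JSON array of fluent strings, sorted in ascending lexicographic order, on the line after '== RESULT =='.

Compute (S \ del) ∪ add:
  pre ⊆ S: {have(k1), locked(d_kitchen_store)} ⊆ S  — applicable
  S \ del = {at(bay), have(k1), key_at(k1,store), key_at(k4,store), locked(d_store_lab)}
  ∪ add   = {at(bay), have(k1), key_at(k1,store), key_at(k4,store), locked(d_store_lab), open(d_kitchen_store)}

== RESULT ==
["at(bay)", "have(k1)", "key_at(k1,store)", "key_at(k4,store)", "locked(d_store_lab)", "open(d_kitchen_store)"]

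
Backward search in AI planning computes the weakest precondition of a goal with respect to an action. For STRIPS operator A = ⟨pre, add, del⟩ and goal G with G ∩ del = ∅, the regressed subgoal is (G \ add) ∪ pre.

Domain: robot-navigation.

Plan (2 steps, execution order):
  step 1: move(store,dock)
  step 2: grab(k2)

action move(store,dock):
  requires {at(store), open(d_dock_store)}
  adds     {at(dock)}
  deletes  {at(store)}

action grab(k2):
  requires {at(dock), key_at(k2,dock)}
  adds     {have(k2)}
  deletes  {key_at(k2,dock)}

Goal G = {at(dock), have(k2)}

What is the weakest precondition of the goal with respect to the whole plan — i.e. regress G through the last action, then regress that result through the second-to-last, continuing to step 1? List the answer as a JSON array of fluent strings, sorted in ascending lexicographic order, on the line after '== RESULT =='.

Work backward from the goal:
  through step 2 (grab(k2)): drop {have(k2)}, keep {at(dock)}, require {at(dock), key_at(k2,dock)}
    → {at(dock), key_at(k2,dock)}
  through step 1 (move(store,dock)): drop {at(dock)}, keep {key_at(k2,dock)}, require {at(store), open(d_dock_store)}
    → {at(store), key_at(k2,dock), open(d_dock_store)}

== RESULT ==
["at(store)", "key_at(k2,dock)", "open(d_dock_store)"]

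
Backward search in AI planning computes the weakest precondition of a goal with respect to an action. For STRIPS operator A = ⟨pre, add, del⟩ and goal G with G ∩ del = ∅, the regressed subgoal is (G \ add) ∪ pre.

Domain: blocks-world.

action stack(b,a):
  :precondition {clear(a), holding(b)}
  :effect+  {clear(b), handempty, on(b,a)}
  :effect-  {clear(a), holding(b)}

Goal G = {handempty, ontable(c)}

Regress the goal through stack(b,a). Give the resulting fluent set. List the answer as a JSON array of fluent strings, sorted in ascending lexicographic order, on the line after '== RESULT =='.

Regress:
  G ∩ del = {}  (empty — regression defined)
  G \ add = {handempty, ontable(c)} \ {clear(b), handempty, on(b,a)} = {ontable(c)}
  ∪ pre   = {ontable(c)} ∪ {clear(a), holding(b)}
          = {clear(a), holding(b), ontable(c)}

== RESULT ==
["clear(a)", "holding(b)", "ontable(c)"]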